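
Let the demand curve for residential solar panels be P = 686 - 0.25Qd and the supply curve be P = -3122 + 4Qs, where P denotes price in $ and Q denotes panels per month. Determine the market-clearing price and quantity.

P* = 462, Q* = 896

Solving each curve for Q: Qd = 2744 - 4P and Qs = 780.5 + 0.25P.
Set Qd = Qs: 2744 - 4P = 780.5 + 0.25P, so 1963.5 = 4.25P and P* = 462.
Substitute back: Q* = 2744 - 4(462) = 896.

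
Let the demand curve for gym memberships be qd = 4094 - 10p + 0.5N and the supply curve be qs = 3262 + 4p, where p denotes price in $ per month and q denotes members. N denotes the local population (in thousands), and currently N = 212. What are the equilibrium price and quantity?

p* = 67, q* = 3530

With N = 212, demand is qd = 4200 - 10p.
Set qd = qs: 4200 - 10p = 3262 + 4p, so 938 = 14p and p* = 67.
Substitute back: q* = 4200 - 10(67) = 3530.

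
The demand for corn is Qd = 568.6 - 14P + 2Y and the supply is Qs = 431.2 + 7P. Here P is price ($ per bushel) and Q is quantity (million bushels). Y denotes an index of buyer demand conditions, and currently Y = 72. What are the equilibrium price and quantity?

P* = 13.4, Q* = 525

With Y = 72, demand is Qd = 712.6 - 14P.
At equilibrium Qd = Qs, so 712.6 - 14P = 431.2 + 7P; collecting terms, 281.4 = 21P and P* = 13.4.
From the demand curve, Q* = 712.6 - 14(13.4) = 525.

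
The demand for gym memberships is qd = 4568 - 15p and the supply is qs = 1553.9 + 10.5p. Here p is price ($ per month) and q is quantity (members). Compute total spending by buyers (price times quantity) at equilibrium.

At equilibrium qd = qs, so 4568 - 15p = 1553.9 + 10.5p; collecting terms, 3014.1 = 25.5p and p* = 118.2.
Then q* = 4568 - 15(118.2) = 2795.
Total spending by buyers = p* × q* = 118.2 × 2795 = 330369.

Total spending by buyers = 330369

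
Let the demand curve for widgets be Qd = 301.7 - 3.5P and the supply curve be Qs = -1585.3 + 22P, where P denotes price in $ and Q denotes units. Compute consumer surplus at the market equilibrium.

Equating demand and supply, 301.7 - 3.5P = -1585.3 + 22P gives 25.5P = 1887, so P* = 74.
Plugging P* into demand: Q* = 301.7 - 3.5(74) = 42.7.
Demand choke price (Qd = 0): P = 301.7/3.5 = 86.2. Consumer surplus = ½ × (86.2 - 74) × 42.7 = 260.47.

Consumer surplus = 260.47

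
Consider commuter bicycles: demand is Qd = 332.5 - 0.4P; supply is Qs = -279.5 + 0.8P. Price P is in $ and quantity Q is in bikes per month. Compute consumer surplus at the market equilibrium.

Consumer surplus = 20640.3125

At equilibrium Qd = Qs, so 332.5 - 0.4P = -279.5 + 0.8P; collecting terms, 612 = 1.2P and P* = 510.
Then Q* = 332.5 - 0.4(510) = 128.5.
Demand choke price (Qd = 0): P = 332.5/0.4 = 831.25. Consumer surplus = ½ × (831.25 - 510) × 128.5 = 20640.3125.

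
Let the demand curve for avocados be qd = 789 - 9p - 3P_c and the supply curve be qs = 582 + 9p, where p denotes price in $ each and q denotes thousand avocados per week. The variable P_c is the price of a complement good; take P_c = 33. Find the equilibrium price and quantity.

With P_c = 33, demand is qd = 690 - 9p.
Set qd = qs: 690 - 9p = 582 + 9p, so 108 = 18p and p* = 6.
From the demand curve, q* = 690 - 9(6) = 636.

p* = 6, q* = 636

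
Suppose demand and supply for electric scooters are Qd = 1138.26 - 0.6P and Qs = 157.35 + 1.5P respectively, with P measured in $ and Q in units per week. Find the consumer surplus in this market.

At equilibrium Qd = Qs, so 1138.26 - 0.6P = 157.35 + 1.5P; collecting terms, 980.91 = 2.1P and P* = 467.1.
Then Q* = 1138.26 - 0.6(467.1) = 858.
Demand choke price (Qd = 0): P = 1138.26/0.6 = 1897.1. Consumer surplus = ½ × (1897.1 - 467.1) × 858 = 613470.

Consumer surplus = 613470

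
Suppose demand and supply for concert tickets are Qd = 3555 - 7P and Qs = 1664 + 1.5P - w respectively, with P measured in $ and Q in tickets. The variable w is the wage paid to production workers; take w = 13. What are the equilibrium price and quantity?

P* = 224, Q* = 1987

With w = 13, supply is Qs = 1651 + 1.5P.
The market clears where 3555 - 7P = 1651 + 1.5P. Rearranging, 8.5P = 1904, hence P* = 224.
Plugging P* into demand: Q* = 3555 - 7(224) = 1987.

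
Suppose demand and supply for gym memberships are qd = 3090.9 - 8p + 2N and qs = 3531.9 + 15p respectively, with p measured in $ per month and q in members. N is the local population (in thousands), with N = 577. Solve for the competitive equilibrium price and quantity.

p* = 31, q* = 3996.9

With N = 577, demand is qd = 4244.9 - 8p.
Equating demand and supply, 4244.9 - 8p = 3531.9 + 15p gives 23p = 713, so p* = 31.
Then q* = 4244.9 - 8(31) = 3996.9.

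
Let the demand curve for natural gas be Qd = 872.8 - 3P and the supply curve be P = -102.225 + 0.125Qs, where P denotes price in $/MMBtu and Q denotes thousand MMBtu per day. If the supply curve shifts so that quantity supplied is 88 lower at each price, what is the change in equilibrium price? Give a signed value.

ΔP = 8

Solving each curve for Q: Qs = 817.8 + 8P.
The market clears where 872.8 - 3P = 817.8 + 8P. Rearranging, 11P = 55, hence P* = 5.
Then Q* = 872.8 - 3(5) = 857.8.
After the shift, supply is Qs = 729.8 + 8P.
The new intersection has 143 = 11P, i.e. P = 13, Q = 833.8.
ΔP = 13 - 5 = 8.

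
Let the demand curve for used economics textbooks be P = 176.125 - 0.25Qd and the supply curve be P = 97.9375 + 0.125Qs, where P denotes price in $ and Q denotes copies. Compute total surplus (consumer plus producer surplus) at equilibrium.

Total surplus = 8151.046875

Solving each curve for Q: Qd = 704.5 - 4P and Qs = -783.5 + 8P.
The market clears where 704.5 - 4P = -783.5 + 8P. Rearranging, 12P = 1488, hence P* = 124.
Substitute back: Q* = 704.5 - 4(124) = 208.5.
Demand choke price = 176.125; supply choke price = 97.9375. CS = ½(176.125 - 124)(208.5) = 5434.03125; PS = ½(124 - 97.9375)(208.5) = 2717.015625. Total surplus = 8151.046875.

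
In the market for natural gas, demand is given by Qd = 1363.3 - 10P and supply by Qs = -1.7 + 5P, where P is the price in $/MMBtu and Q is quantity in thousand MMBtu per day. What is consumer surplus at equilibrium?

Consumer surplus = 10274.0445

The market clears where 1363.3 - 10P = -1.7 + 5P. Rearranging, 15P = 1365, hence P* = 91.
Then Q* = 1363.3 - 10(91) = 453.3.
Demand choke price (Qd = 0): P = 1363.3/10 = 136.33. Consumer surplus = ½ × (136.33 - 91) × 453.3 = 10274.0445.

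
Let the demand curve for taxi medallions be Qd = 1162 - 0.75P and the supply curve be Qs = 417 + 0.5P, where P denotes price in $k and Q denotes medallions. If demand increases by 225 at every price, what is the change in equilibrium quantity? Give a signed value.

ΔQ = 90

At equilibrium Qd = Qs, so 1162 - 0.75P = 417 + 0.5P; collecting terms, 745 = 1.25P and P* = 596.
Plugging P* into demand: Q* = 1162 - 0.75(596) = 715.
After the shift, demand is Qd = 1387 - 0.75P.
The new intersection has 970 = 1.25P, i.e. P = 776, Q = 805.
ΔQ = 805 - 715 = 90.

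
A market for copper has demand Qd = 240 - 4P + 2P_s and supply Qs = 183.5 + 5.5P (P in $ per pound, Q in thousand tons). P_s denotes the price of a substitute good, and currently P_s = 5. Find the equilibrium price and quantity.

P* = 7, Q* = 222

With P_s = 5, demand is Qd = 250 - 4P.
Equating demand and supply, 250 - 4P = 183.5 + 5.5P gives 9.5P = 66.5, so P* = 7.
From the demand curve, Q* = 250 - 4(7) = 222.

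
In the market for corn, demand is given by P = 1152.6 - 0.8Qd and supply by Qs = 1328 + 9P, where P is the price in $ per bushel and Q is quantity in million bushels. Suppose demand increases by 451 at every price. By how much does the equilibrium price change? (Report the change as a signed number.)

ΔP = 44

In direct form, Qd = 1440.75 - 1.25P.
Equating demand and supply, 1440.75 - 1.25P = 1328 + 9P gives 10.25P = 112.75, so P* = 11.
Then Q* = 1440.75 - 1.25(11) = 1427.
After the shift, demand is Qd = 1891.75 - 1.25P.
New equilibrium: 563.75 = 10.25P, so P = 55 and Q = 1823.
ΔP = 55 - 11 = 44.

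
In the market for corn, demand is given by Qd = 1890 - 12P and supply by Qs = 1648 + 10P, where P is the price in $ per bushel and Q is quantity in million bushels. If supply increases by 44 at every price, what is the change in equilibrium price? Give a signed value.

The market clears where 1890 - 12P = 1648 + 10P. Rearranging, 22P = 242, hence P* = 11.
Then Q* = 1890 - 12(11) = 1758.
After the shift, supply is Qs = 1692 + 10P.
New equilibrium: 198 = 22P, so P = 9 and Q = 1782.
ΔP = 9 - 11 = -2.

ΔP = -2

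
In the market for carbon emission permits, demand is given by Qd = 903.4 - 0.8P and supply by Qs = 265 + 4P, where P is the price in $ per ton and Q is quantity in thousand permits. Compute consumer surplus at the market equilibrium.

Consumer surplus = 397005.625

The market clears where 903.4 - 0.8P = 265 + 4P. Rearranging, 4.8P = 638.4, hence P* = 133.
From the demand curve, Q* = 903.4 - 0.8(133) = 797.
Demand choke price (Qd = 0): P = 903.4/0.8 = 1129.25. Consumer surplus = ½ × (1129.25 - 133) × 797 = 397005.625.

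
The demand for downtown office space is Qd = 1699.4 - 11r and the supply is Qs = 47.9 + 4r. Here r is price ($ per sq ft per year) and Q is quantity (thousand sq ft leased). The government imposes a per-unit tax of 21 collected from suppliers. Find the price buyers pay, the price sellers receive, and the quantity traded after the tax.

r_b = 115.7, r_s = 94.7, Q = 426.7

Suppliers keep r_s = r_b - 21 per unit, so supply in terms of the buyer price is Qs = -36.1 + 4r_b.
Equate demand and the shifted supply: 1699.4 - 11r_b = -36.1 + 4r_b, giving 15r_b = 1735.5, so r_b = 115.7.
Then r_s = 115.7 - 21 = 94.7 and Q = 1699.4 - 11(115.7) = 426.7.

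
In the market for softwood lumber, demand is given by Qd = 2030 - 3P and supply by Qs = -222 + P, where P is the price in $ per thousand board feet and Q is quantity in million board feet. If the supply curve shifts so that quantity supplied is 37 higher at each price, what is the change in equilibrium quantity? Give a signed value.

At equilibrium Qd = Qs, so 2030 - 3P = -222 + P; collecting terms, 2252 = 4P and P* = 563.
From the demand curve, Q* = 2030 - 3(563) = 341.
After the shift, supply is Qs = -185 + P.
Re-solving, 4P = 2215 gives P = 553.75 and Q = 368.75.
ΔQ = 368.75 - 341 = 27.75.

ΔQ = 27.75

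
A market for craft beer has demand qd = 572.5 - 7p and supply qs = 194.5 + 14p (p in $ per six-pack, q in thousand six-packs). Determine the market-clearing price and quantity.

Equating demand and supply, 572.5 - 7p = 194.5 + 14p gives 21p = 378, so p* = 18.
Plugging p* into demand: q* = 572.5 - 7(18) = 446.5.

p* = 18, q* = 446.5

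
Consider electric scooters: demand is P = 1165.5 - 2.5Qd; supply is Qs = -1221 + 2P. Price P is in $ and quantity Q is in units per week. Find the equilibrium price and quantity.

P* = 703, Q* = 185

Rewriting in direct form: Qd = 466.2 - 0.4P.
Equating demand and supply, 466.2 - 0.4P = -1221 + 2P gives 2.4P = 1687.2, so P* = 703.
Plugging P* into demand: Q* = 466.2 - 0.4(703) = 185.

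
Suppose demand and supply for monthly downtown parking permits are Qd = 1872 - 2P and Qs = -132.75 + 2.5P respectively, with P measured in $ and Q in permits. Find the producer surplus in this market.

At equilibrium Qd = Qs, so 1872 - 2P = -132.75 + 2.5P; collecting terms, 2004.75 = 4.5P and P* = 445.5.
From the demand curve, Q* = 1872 - 2(445.5) = 981.
Supply choke price (Qs = 0): P = 53.1. Producer surplus = ½ × (445.5 - 53.1) × 981 = 192472.2.

Producer surplus = 192472.2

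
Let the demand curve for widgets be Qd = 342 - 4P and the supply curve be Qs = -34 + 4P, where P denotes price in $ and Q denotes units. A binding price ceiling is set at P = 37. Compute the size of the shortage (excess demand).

Shortage = 80

At P = 37: Qd = 194 and Qs = 114.
Shortage = Qd - Qs = 194 - 114 = 80.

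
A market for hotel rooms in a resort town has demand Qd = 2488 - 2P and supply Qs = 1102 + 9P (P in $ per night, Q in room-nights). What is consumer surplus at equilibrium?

Consumer surplus = 1249924

The market clears where 2488 - 2P = 1102 + 9P. Rearranging, 11P = 1386, hence P* = 126.
Then Q* = 2488 - 2(126) = 2236.
Demand choke price (Qd = 0): P = 2488/2 = 1244. Consumer surplus = ½ × (1244 - 126) × 2236 = 1249924.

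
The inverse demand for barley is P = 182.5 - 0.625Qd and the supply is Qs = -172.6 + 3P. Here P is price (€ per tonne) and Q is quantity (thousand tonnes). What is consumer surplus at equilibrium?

Consumer surplus = 5313.8

Solving each curve for Q: Qd = 292 - 1.6P.
At equilibrium Qd = Qs, so 292 - 1.6P = -172.6 + 3P; collecting terms, 464.6 = 4.6P and P* = 101.
Then Q* = 292 - 1.6(101) = 130.4.
Demand choke price (Qd = 0): P = 292/1.6 = 182.5. Consumer surplus = ½ × (182.5 - 101) × 130.4 = 5313.8.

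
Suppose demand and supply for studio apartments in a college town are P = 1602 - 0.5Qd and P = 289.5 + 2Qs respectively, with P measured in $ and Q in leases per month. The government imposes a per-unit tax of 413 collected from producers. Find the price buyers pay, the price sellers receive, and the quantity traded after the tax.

P_b = 1422.1, P_s = 1009.1, Q = 359.8

Rewriting in direct form: Qd = 3204 - 2P and Qs = -144.75 + 0.5P.
The tax drives a wedge P_b - P_s = 413. Substituting P_s = P_b - 413 into supply: Qs = -351.25 + 0.5P_b.
Equate demand and the shifted supply: 3204 - 2P_b = -351.25 + 0.5P_b, giving 2.5P_b = 3555.25, so P_b = 1422.1.
So P_s = 1009.1 and the quantity traded is Q = 3204 - 2(1422.1) = 359.8.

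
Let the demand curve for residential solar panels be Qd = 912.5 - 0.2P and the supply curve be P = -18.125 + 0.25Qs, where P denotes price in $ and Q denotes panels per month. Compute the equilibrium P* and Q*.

Rewriting in direct form: Qs = 72.5 + 4P.
Set Qd = Qs: 912.5 - 0.2P = 72.5 + 4P, so 840 = 4.2P and P* = 200.
Plugging P* into demand: Q* = 912.5 - 0.2(200) = 872.5.

P* = 200, Q* = 872.5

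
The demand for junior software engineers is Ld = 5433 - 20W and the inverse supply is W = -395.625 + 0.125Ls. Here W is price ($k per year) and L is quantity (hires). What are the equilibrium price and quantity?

Inverting to quantity form: Ls = 3165 + 8W.
Set Ld = Ls: 5433 - 20W = 3165 + 8W, so 2268 = 28W and W* = 81.
Then L* = 5433 - 20(81) = 3813.

W* = 81, L* = 3813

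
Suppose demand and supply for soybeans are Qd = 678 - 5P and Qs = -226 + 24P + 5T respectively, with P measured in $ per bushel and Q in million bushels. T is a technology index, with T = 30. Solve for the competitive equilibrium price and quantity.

With T = 30, supply is Qs = -76 + 24P.
At equilibrium Qd = Qs, so 678 - 5P = -76 + 24P; collecting terms, 754 = 29P and P* = 26.
Then Q* = 678 - 5(26) = 548.

P* = 26, Q* = 548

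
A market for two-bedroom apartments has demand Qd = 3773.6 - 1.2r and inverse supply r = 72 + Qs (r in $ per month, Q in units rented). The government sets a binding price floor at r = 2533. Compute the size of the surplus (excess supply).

Surplus = 1727

Inverting to quantity form: Qs = -72 + r.
With r fixed at 2533, quantity demanded is 734 and quantity supplied is 2461.
Surplus = Qs - Qd = 2461 - 734 = 1727.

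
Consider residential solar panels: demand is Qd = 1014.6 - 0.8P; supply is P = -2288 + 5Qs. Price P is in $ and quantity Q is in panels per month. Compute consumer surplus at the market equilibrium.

Solving each curve for Q: Qs = 457.6 + 0.2P.
Set Qd = Qs: 1014.6 - 0.8P = 457.6 + 0.2P, so 557 = P and P* = 557.
Then Q* = 1014.6 - 0.8(557) = 569.
Demand choke price (Qd = 0): P = 1014.6/0.8 = 1268.25. Consumer surplus = ½ × (1268.25 - 557) × 569 = 202350.625.

Consumer surplus = 202350.625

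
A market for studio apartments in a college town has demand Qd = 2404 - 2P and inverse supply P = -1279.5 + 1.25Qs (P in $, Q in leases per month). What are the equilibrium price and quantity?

P* = 493, Q* = 1418

Inverting to quantity form: Qs = 1023.6 + 0.8P.
At equilibrium Qd = Qs, so 2404 - 2P = 1023.6 + 0.8P; collecting terms, 1380.4 = 2.8P and P* = 493.
Plugging P* into demand: Q* = 2404 - 2(493) = 1418.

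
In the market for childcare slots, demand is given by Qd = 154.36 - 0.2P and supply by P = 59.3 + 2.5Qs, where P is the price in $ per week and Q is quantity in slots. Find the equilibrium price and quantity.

Solving each curve for Q: Qs = -23.72 + 0.4P.
Equating demand and supply, 154.36 - 0.2P = -23.72 + 0.4P gives 0.6P = 178.08, so P* = 296.8.
Then Q* = 154.36 - 0.2(296.8) = 95.

P* = 296.8, Q* = 95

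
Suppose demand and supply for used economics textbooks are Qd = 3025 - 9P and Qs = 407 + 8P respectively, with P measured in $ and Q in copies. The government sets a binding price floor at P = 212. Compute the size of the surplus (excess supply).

With P fixed at 212, quantity demanded is 1117 and quantity supplied is 2103.
Surplus = Qs - Qd = 2103 - 1117 = 986.

Surplus = 986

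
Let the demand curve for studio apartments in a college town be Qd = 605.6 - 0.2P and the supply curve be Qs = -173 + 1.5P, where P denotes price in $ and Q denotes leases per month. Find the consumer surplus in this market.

At equilibrium Qd = Qs, so 605.6 - 0.2P = -173 + 1.5P; collecting terms, 778.6 = 1.7P and P* = 458.
Substitute back: Q* = 605.6 - 0.2(458) = 514.
Demand choke price (Qd = 0): P = 605.6/0.2 = 3028. Consumer surplus = ½ × (3028 - 458) × 514 = 660490.

Consumer surplus = 660490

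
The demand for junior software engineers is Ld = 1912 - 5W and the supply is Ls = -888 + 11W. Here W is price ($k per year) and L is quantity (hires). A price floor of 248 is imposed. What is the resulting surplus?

Surplus = 1168

With W fixed at 248, quantity demanded is 672 and quantity supplied is 1840.
Surplus = Ls - Ld = 1840 - 672 = 1168.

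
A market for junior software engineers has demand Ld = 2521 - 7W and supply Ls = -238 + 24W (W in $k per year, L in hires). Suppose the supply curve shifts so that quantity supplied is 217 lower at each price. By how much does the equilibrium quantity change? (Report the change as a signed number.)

ΔL = -49

Equating demand and supply, 2521 - 7W = -238 + 24W gives 31W = 2759, so W* = 89.
Plugging W* into demand: L* = 2521 - 7(89) = 1898.
After the shift, supply is Ls = -455 + 24W.
Re-solving, 31W = 2976 gives W = 96 and L = 1849.
ΔL = 1849 - 1898 = -49.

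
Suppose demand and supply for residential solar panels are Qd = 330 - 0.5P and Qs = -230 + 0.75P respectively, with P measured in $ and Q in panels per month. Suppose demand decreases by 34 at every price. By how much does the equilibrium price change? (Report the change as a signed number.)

ΔP = -27.2

The market clears where 330 - 0.5P = -230 + 0.75P. Rearranging, 1.25P = 560, hence P* = 448.
Plugging P* into demand: Q* = 330 - 0.5(448) = 106.
After the shift, demand is Qd = 296 - 0.5P.
The new intersection has 526 = 1.25P, i.e. P = 420.8, Q = 85.6.
ΔP = 420.8 - 448 = -27.2.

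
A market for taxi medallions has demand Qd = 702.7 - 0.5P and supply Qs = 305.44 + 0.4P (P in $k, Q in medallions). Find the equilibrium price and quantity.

P* = 441.4, Q* = 482

The market clears where 702.7 - 0.5P = 305.44 + 0.4P. Rearranging, 0.9P = 397.26, hence P* = 441.4.
Then Q* = 702.7 - 0.5(441.4) = 482.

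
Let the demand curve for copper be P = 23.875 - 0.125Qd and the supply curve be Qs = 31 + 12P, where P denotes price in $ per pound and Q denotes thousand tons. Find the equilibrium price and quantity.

In direct form, Qd = 191 - 8P.
The market clears where 191 - 8P = 31 + 12P. Rearranging, 20P = 160, hence P* = 8.
Then Q* = 191 - 8(8) = 127.

P* = 8, Q* = 127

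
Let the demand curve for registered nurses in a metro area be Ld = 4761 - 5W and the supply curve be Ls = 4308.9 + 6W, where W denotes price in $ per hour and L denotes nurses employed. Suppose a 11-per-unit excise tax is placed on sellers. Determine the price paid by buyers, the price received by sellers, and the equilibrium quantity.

With a tax of 11 on sellers, they supply based on the net price W_s = W_b - 11, so Ls = 4242.9 + 6W_b.
Market clearing requires 4761 - 5W_b = 4242.9 + 6W_b; hence 518.1 = 11W_b and W_b = 47.1.
So W_s = 36.1 and the quantity traded is L = 4761 - 5(47.1) = 4525.5.

W_b = 47.1, W_s = 36.1, L = 4525.5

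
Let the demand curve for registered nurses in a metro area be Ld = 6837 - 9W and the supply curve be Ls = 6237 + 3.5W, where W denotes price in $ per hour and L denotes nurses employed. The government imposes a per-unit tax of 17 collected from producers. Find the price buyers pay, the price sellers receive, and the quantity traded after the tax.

W_b = 52.76, W_s = 35.76, L = 6362.16

The tax drives a wedge W_b - W_s = 17. Substituting W_s = W_b - 17 into supply: Ls = 6177.5 + 3.5W_b.
Market clearing requires 6837 - 9W_b = 6177.5 + 3.5W_b; hence 659.5 = 12.5W_b and W_b = 52.76.
So W_s = 35.76 and the quantity traded is L = 6837 - 9(52.76) = 6362.16.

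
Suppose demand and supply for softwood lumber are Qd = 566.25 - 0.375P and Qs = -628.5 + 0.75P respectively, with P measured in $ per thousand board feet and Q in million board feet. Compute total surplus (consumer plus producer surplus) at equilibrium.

Total surplus = 56448

Set Qd = Qs: 566.25 - 0.375P = -628.5 + 0.75P, so 1194.75 = 1.125P and P* = 1062.
Then Q* = 566.25 - 0.375(1062) = 168.
Demand choke price = 1510; supply choke price = 838. CS = ½(1510 - 1062)(168) = 37632; PS = ½(1062 - 838)(168) = 18816. Total surplus = 56448.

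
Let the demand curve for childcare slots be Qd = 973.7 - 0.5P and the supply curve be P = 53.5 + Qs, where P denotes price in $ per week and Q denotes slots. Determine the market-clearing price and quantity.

Inverting to quantity form: Qs = -53.5 + P.
Set Qd = Qs: 973.7 - 0.5P = -53.5 + P, so 1027.2 = 1.5P and P* = 684.8.
Then Q* = 973.7 - 0.5(684.8) = 631.3.

P* = 684.8, Q* = 631.3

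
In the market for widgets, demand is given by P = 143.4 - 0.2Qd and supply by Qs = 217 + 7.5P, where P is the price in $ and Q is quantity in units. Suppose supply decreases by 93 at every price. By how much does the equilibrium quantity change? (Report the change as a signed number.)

Rewriting in direct form: Qd = 717 - 5P.
Set Qd = Qs: 717 - 5P = 217 + 7.5P, so 500 = 12.5P and P* = 40.
From the demand curve, Q* = 717 - 5(40) = 517.
After the shift, supply is Qs = 124 + 7.5P.
The new intersection has 593 = 12.5P, i.e. P = 47.44, Q = 479.8.
ΔQ = 479.8 - 517 = -37.2.

ΔQ = -37.2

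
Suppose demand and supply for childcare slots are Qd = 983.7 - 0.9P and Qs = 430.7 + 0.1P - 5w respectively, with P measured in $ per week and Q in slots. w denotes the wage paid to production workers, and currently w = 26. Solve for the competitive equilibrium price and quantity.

P* = 683, Q* = 369

With w = 26, supply is Qs = 300.7 + 0.1P.
Equating demand and supply, 983.7 - 0.9P = 300.7 + 0.1P gives P = 683, so P* = 683.
From the demand curve, Q* = 983.7 - 0.9(683) = 369.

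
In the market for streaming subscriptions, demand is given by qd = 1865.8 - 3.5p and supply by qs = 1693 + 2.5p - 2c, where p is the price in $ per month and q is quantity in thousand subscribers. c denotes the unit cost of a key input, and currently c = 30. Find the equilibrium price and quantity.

With c = 30, supply is qs = 1633 + 2.5p.
Equating demand and supply, 1865.8 - 3.5p = 1633 + 2.5p gives 6p = 232.8, so p* = 38.8.
Then q* = 1865.8 - 3.5(38.8) = 1730.

p* = 38.8, q* = 1730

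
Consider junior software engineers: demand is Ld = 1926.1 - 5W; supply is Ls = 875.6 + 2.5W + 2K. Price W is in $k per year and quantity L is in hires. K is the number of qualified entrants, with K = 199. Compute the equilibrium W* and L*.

With K = 199, supply is Ls = 1273.6 + 2.5W.
Equating demand and supply, 1926.1 - 5W = 1273.6 + 2.5W gives 7.5W = 652.5, so W* = 87.
Substitute back: L* = 1926.1 - 5(87) = 1491.1.

W* = 87, L* = 1491.1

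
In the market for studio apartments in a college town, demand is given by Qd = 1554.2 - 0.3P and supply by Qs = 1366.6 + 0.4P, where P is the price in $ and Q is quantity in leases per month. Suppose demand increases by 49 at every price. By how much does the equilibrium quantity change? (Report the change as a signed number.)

Equating demand and supply, 1554.2 - 0.3P = 1366.6 + 0.4P gives 0.7P = 187.6, so P* = 268.
Plugging P* into demand: Q* = 1554.2 - 0.3(268) = 1473.8.
After the shift, demand is Qd = 1603.2 - 0.3P.
The new intersection has 236.6 = 0.7P, i.e. P = 338, Q = 1501.8.
ΔQ = 1501.8 - 1473.8 = 28.

ΔQ = 28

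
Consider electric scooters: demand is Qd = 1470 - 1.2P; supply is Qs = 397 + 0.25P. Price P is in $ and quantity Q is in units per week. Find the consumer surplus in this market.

At equilibrium Qd = Qs, so 1470 - 1.2P = 397 + 0.25P; collecting terms, 1073 = 1.45P and P* = 740.
Then Q* = 1470 - 1.2(740) = 582.
Demand choke price (Qd = 0): P = 1470/1.2 = 1225. Consumer surplus = ½ × (1225 - 740) × 582 = 141135.

Consumer surplus = 141135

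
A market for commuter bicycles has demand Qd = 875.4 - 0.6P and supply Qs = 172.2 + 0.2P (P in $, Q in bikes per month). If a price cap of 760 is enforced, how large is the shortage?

With P fixed at 760, quantity demanded is 419.4 and quantity supplied is 324.2.
Shortage = Qd - Qs = 419.4 - 324.2 = 95.2.

Shortage = 95.2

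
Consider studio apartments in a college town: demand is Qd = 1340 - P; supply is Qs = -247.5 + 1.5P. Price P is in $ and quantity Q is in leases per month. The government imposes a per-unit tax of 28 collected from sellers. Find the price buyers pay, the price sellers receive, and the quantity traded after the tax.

Sellers keep P_s = P_b - 28 per unit, so supply in terms of the buyer price is Qs = -289.5 + 1.5P_b.
Equate demand and the shifted supply: 1340 - P_b = -289.5 + 1.5P_b, giving 2.5P_b = 1629.5, so P_b = 651.8.
Then P_s = 651.8 - 28 = 623.8 and Q = 1340 - 651.8 = 688.2.

P_b = 651.8, P_s = 623.8, Q = 688.2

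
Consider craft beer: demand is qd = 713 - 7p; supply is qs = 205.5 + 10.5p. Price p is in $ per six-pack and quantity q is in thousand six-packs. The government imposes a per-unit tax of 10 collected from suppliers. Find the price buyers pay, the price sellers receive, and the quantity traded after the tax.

With a tax of 10 on suppliers, they supply based on the net price p_s = p_b - 10, so qs = 100.5 + 10.5p_b.
Market clearing requires 713 - 7p_b = 100.5 + 10.5p_b; hence 612.5 = 17.5p_b and p_b = 35.
Then p_s = 35 - 10 = 25 and q = 713 - 7(35) = 468.

p_b = 35, p_s = 25, q = 468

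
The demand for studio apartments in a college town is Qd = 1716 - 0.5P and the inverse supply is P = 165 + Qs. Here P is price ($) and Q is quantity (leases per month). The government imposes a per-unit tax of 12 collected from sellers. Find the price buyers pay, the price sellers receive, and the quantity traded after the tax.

Inverting to quantity form: Qs = -165 + P.
With a tax of 12 on sellers, they supply based on the net price P_s = P_b - 12, so Qs = -177 + P_b.
Equate demand and the shifted supply: 1716 - 0.5P_b = -177 + P_b, giving 1.5P_b = 1893, so P_b = 1262.
So P_s = 1250 and the quantity traded is Q = 1716 - 0.5(1262) = 1085.

P_b = 1262, P_s = 1250, Q = 1085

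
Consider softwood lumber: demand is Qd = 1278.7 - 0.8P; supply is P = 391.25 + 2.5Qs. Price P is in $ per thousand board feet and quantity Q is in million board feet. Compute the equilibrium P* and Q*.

In direct form, Qs = -156.5 + 0.4P.
Equating demand and supply, 1278.7 - 0.8P = -156.5 + 0.4P gives 1.2P = 1435.2, so P* = 1196.
From the demand curve, Q* = 1278.7 - 0.8(1196) = 321.9.

P* = 1196, Q* = 321.9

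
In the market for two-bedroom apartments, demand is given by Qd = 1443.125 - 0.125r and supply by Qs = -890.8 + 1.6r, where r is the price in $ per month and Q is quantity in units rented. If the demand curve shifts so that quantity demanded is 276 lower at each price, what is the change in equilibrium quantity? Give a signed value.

ΔQ = -256

At equilibrium Qd = Qs, so 1443.125 - 0.125r = -890.8 + 1.6r; collecting terms, 2333.925 = 1.725r and r* = 1353.
Plugging r* into demand: Q* = 1443.125 - 0.125(1353) = 1274.
After the shift, demand is Qd = 1167.125 - 0.125r.
The new intersection has 2057.925 = 1.725r, i.e. r = 1193, Q = 1018.
ΔQ = 1018 - 1274 = -256.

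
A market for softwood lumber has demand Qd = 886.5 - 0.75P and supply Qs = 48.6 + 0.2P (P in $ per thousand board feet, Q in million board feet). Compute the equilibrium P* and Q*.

At equilibrium Qd = Qs, so 886.5 - 0.75P = 48.6 + 0.2P; collecting terms, 837.9 = 0.95P and P* = 882.
From the demand curve, Q* = 886.5 - 0.75(882) = 225.

P* = 882, Q* = 225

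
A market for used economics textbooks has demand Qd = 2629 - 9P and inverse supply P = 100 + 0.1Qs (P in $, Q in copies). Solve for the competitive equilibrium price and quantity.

Solving each curve for Q: Qs = -1000 + 10P.
Equating demand and supply, 2629 - 9P = -1000 + 10P gives 19P = 3629, so P* = 191.
Plugging P* into demand: Q* = 2629 - 9(191) = 910.

P* = 191, Q* = 910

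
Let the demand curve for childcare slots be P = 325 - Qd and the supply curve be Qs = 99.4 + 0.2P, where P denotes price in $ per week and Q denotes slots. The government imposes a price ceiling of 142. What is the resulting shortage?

Solving each curve for Q: Qd = 325 - P.
With P fixed at 142, quantity demanded is 183 and quantity supplied is 127.8.
Shortage = Qd - Qs = 183 - 127.8 = 55.2.

Shortage = 55.2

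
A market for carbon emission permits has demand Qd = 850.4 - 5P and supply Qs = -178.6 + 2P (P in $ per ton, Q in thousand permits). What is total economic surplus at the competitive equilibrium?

At equilibrium Qd = Qs, so 850.4 - 5P = -178.6 + 2P; collecting terms, 1029 = 7P and P* = 147.
Substitute back: Q* = 850.4 - 5(147) = 115.4.
Demand choke price = 170.08; supply choke price = 89.3. CS = ½(170.08 - 147)(115.4) = 1331.716; PS = ½(147 - 89.3)(115.4) = 3329.29. Total surplus = 4661.006.

Total surplus = 4661.006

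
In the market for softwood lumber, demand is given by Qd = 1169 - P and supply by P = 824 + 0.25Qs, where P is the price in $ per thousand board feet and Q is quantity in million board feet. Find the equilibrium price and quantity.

P* = 893, Q* = 276

In direct form, Qs = -3296 + 4P.
Set Qd = Qs: 1169 - P = -3296 + 4P, so 4465 = 5P and P* = 893.
Substitute back: Q* = 1169 - 893 = 276.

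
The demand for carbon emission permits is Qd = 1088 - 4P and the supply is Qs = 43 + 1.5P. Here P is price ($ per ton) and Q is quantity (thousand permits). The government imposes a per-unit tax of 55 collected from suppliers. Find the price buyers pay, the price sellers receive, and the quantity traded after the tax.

P_b = 205, P_s = 150, Q = 268

Suppliers keep P_s = P_b - 55 per unit, so supply in terms of the buyer price is Qs = -39.5 + 1.5P_b.
Equate demand and the shifted supply: 1088 - 4P_b = -39.5 + 1.5P_b, giving 5.5P_b = 1127.5, so P_b = 205.
Then P_s = 205 - 55 = 150 and Q = 1088 - 4(205) = 268.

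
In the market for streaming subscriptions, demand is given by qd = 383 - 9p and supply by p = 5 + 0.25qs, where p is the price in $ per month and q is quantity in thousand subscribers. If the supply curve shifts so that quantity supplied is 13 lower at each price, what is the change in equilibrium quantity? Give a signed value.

Rewriting in direct form: qs = -20 + 4p.
At equilibrium qd = qs, so 383 - 9p = -20 + 4p; collecting terms, 403 = 13p and p* = 31.
Then q* = 383 - 9(31) = 104.
After the shift, supply is qs = -33 + 4p.
New equilibrium: 416 = 13p, so p = 32 and q = 95.
Δq = 95 - 104 = -9.

Δq = -9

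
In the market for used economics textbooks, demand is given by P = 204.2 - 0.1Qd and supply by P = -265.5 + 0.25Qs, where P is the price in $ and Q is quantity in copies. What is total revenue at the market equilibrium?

In direct form, Qd = 2042 - 10P and Qs = 1062 + 4P.
At equilibrium Qd = Qs, so 2042 - 10P = 1062 + 4P; collecting terms, 980 = 14P and P* = 70.
Substitute back: Q* = 2042 - 10(70) = 1342.
Total revenue = P* × Q* = 70 × 1342 = 93940.

Total revenue = 93940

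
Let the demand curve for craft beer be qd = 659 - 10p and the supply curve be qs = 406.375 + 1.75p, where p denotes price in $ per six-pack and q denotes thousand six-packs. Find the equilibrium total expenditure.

Total expenditure = 9546

Equating demand and supply, 659 - 10p = 406.375 + 1.75p gives 11.75p = 252.625, so p* = 21.5.
From the demand curve, q* = 659 - 10(21.5) = 444.
Total expenditure = p* × q* = 21.5 × 444 = 9546.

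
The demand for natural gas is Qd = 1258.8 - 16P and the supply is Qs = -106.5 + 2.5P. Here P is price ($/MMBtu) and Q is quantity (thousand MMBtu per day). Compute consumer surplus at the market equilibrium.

Consumer surplus = 190.125

Equating demand and supply, 1258.8 - 16P = -106.5 + 2.5P gives 18.5P = 1365.3, so P* = 73.8.
From the demand curve, Q* = 1258.8 - 16(73.8) = 78.
Demand choke price (Qd = 0): P = 1258.8/16 = 78.675. Consumer surplus = ½ × (78.675 - 73.8) × 78 = 190.125.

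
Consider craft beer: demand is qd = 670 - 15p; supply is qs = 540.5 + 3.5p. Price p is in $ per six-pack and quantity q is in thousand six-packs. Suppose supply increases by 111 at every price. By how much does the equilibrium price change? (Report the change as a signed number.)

Δp = -6

The market clears where 670 - 15p = 540.5 + 3.5p. Rearranging, 18.5p = 129.5, hence p* = 7.
From the demand curve, q* = 670 - 15(7) = 565.
After the shift, supply is qs = 651.5 + 3.5p.
The new intersection has 18.5 = 18.5p, i.e. p = 1, q = 655.
Δp = 1 - 7 = -6.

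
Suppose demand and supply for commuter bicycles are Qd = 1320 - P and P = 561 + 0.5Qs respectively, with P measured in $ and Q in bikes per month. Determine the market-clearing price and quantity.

P* = 814, Q* = 506

In direct form, Qs = -1122 + 2P.
The market clears where 1320 - P = -1122 + 2P. Rearranging, 3P = 2442, hence P* = 814.
Then Q* = 1320 - 814 = 506.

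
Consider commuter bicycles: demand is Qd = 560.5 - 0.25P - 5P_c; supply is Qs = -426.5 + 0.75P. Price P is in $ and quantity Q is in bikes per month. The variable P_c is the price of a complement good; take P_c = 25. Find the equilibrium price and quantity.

P* = 862, Q* = 220

With P_c = 25, demand is Qd = 435.5 - 0.25P.
At equilibrium Qd = Qs, so 435.5 - 0.25P = -426.5 + 0.75P; collecting terms, 862 = P and P* = 862.
Substitute back: Q* = 435.5 - 0.25(862) = 220.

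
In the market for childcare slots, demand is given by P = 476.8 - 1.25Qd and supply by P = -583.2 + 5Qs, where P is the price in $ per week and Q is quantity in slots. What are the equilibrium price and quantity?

Rewriting in direct form: Qd = 381.44 - 0.8P and Qs = 116.64 + 0.2P.
At equilibrium Qd = Qs, so 381.44 - 0.8P = 116.64 + 0.2P; collecting terms, 264.8 = P and P* = 264.8.
Then Q* = 381.44 - 0.8(264.8) = 169.6.

P* = 264.8, Q* = 169.6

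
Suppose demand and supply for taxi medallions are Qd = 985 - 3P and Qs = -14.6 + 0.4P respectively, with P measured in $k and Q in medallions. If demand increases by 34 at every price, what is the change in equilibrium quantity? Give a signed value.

ΔQ = 4

At equilibrium Qd = Qs, so 985 - 3P = -14.6 + 0.4P; collecting terms, 999.6 = 3.4P and P* = 294.
Then Q* = 985 - 3(294) = 103.
After the shift, demand is Qd = 1019 - 3P.
The new intersection has 1033.6 = 3.4P, i.e. P = 304, Q = 107.
ΔQ = 107 - 103 = 4.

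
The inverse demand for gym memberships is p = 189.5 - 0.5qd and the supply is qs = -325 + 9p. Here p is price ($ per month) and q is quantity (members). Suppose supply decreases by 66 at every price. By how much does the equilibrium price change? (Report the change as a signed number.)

Rewriting in direct form: qd = 379 - 2p.
The market clears where 379 - 2p = -325 + 9p. Rearranging, 11p = 704, hence p* = 64.
From the demand curve, q* = 379 - 2(64) = 251.
After the shift, supply is qs = -391 + 9p.
New equilibrium: 770 = 11p, so p = 70 and q = 239.
Δp = 70 - 64 = 6.

Δp = 6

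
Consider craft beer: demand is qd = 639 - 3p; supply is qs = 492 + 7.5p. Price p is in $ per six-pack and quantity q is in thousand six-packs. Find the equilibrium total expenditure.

Total expenditure = 8358

At equilibrium qd = qs, so 639 - 3p = 492 + 7.5p; collecting terms, 147 = 10.5p and p* = 14.
From the demand curve, q* = 639 - 3(14) = 597.
Total expenditure = p* × q* = 14 × 597 = 8358.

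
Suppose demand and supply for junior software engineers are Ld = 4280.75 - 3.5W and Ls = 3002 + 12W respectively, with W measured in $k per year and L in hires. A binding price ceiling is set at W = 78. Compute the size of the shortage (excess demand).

Shortage = 69.75

Evaluating both curves at the ceiling price 78 gives Ld = 4007.75, Ls = 3938.
Shortage = Ld - Ls = 4007.75 - 3938 = 69.75.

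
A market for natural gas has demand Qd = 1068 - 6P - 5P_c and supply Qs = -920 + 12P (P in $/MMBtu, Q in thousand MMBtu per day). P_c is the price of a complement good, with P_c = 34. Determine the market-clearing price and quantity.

With P_c = 34, demand is Qd = 898 - 6P.
Set Qd = Qs: 898 - 6P = -920 + 12P, so 1818 = 18P and P* = 101.
Plugging P* into demand: Q* = 898 - 6(101) = 292.

P* = 101, Q* = 292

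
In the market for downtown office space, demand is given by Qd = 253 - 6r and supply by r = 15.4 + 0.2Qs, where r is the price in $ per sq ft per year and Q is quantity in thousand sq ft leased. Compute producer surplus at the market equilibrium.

Producer surplus = 532.9

Rewriting in direct form: Qs = -77 + 5r.
The market clears where 253 - 6r = -77 + 5r. Rearranging, 11r = 330, hence r* = 30.
Plugging r* into demand: Q* = 253 - 6(30) = 73.
Supply choke price (Qs = 0): r = 15.4. Producer surplus = ½ × (30 - 15.4) × 73 = 532.9.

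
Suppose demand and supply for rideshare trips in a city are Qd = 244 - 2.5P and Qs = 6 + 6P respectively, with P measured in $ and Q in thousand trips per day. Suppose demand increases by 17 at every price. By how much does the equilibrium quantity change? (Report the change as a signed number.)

ΔQ = 12

The market clears where 244 - 2.5P = 6 + 6P. Rearranging, 8.5P = 238, hence P* = 28.
Substitute back: Q* = 244 - 2.5(28) = 174.
After the shift, demand is Qd = 261 - 2.5P.
The new intersection has 255 = 8.5P, i.e. P = 30, Q = 186.
ΔQ = 186 - 174 = 12.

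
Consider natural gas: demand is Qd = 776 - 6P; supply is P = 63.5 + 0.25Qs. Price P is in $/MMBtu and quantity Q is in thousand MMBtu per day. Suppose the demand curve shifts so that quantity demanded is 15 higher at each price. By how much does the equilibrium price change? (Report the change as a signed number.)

ΔP = 1.5

Rewriting in direct form: Qs = -254 + 4P.
Set Qd = Qs: 776 - 6P = -254 + 4P, so 1030 = 10P and P* = 103.
Then Q* = 776 - 6(103) = 158.
After the shift, demand is Qd = 791 - 6P.
Re-solving, 10P = 1045 gives P = 104.5 and Q = 164.
ΔP = 104.5 - 103 = 1.5.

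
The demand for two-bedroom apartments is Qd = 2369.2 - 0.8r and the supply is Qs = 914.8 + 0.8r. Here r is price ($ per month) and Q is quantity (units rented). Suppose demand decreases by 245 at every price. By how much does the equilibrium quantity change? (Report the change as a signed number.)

ΔQ = -122.5

The market clears where 2369.2 - 0.8r = 914.8 + 0.8r. Rearranging, 1.6r = 1454.4, hence r* = 909.
From the demand curve, Q* = 2369.2 - 0.8(909) = 1642.
After the shift, demand is Qd = 2124.2 - 0.8r.
New equilibrium: 1209.4 = 1.6r, so r = 755.875 and Q = 1519.5.
ΔQ = 1519.5 - 1642 = -122.5.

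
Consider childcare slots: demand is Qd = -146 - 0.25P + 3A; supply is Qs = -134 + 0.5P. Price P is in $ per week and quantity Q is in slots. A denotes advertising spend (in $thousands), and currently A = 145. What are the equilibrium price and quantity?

With A = 145, demand is Qd = 289 - 0.25P.
The market clears where 289 - 0.25P = -134 + 0.5P. Rearranging, 0.75P = 423, hence P* = 564.
From the demand curve, Q* = 289 - 0.25(564) = 148.

P* = 564, Q* = 148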